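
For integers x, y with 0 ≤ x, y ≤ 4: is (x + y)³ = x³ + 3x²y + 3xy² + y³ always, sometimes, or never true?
The identity holds for every pair in the range. For instance at (x, y) = (0, 4): both sides equal 64.

Answer: Always true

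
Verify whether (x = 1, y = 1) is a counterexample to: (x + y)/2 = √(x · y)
No

Substituting x = 1, y = 1:
LHS = (1 + 1)/2 = 1
RHS = √(1 · 1) = 1

The sides agree, so this pair does not disprove the claim.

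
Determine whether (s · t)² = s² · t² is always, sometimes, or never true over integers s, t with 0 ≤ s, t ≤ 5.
Always true

The identity holds for every pair in the range. For instance at (s, t) = (4, 5): both sides equal 400.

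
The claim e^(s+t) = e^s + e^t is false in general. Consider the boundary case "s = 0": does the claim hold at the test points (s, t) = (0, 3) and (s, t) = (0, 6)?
At (0, 3): LHS = e^3 ≈ 20.09 ≠ RHS = 1 + e^3 ≈ 21.09
At (0, 6): LHS = e^6 ≈ 403.4 ≠ RHS = 1 + e^6 ≈ 404.4

Answer: No, fails at both test points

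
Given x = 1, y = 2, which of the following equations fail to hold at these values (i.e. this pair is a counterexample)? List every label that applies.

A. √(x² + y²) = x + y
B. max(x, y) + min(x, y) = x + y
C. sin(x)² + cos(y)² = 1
Evaluating each claim at the given values:
A. LHS = √(5) ≈ 2.236, RHS = 3 → fails here (LHS ≠ RHS)
B. LHS = 3, RHS = 3 → holds here (LHS = RHS)
C. LHS = cos(2)² + sin(1)² ≈ 0.8813, RHS = 1 → fails here (LHS ≠ RHS)

Answer: A, C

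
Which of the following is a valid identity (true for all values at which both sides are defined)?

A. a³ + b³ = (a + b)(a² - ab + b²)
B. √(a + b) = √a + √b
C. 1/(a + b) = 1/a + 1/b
A

A: holds — e.g. at (5, 8), both sides equal 637.
B: fails at (2, 5) — LHS = √(7) ≈ 2.646, RHS = √(2) + √(5) ≈ 3.65.
C: fails at (1, 3) — LHS = 1/4, RHS = 4/3.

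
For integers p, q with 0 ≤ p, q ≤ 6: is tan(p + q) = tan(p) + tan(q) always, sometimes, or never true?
It holds at (p, q) = (5, 0) (both sides equal tan(5) ≈ -3.381), but fails at (p, q) = (3, 5) (LHS = tan(8) ≈ -6.8, RHS = tan(5) + tan(3) ≈ -3.523).

Answer: Sometimes true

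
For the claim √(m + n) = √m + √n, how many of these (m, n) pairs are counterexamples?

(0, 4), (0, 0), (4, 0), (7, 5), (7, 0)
1

Testing each pair:
(0, 4): LHS = 2, RHS = 2 → satisfies claim
(0, 0): LHS = 0, RHS = 0 → satisfies claim
(4, 0): LHS = 2, RHS = 2 → satisfies claim
(7, 5): LHS = 2·√(3) ≈ 3.464, RHS = √(5) + √(7) ≈ 4.882 → counterexample
(7, 0): LHS = √(7) ≈ 2.646, RHS = √(7) ≈ 2.646 → satisfies claim

That makes 1 counterexample.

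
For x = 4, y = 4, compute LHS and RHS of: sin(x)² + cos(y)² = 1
LHS = sin(4)² + cos(4)² = 1
RHS = 1

LHS = RHS: the two sides agree.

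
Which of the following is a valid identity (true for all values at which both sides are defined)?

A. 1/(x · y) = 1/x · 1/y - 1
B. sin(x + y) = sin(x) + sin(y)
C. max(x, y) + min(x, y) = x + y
A: fails at (2, 7) — LHS = 1/14, RHS = -13/14.
B: fails at (1, 2) — LHS = sin(3) ≈ 0.1411, RHS = sin(1) + sin(2) ≈ 1.751.
C: holds — e.g. at (5, 5), both sides equal 10.

Answer: C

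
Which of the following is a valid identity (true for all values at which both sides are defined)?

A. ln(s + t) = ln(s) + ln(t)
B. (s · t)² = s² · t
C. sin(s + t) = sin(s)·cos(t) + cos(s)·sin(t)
C

A: fails at (4, 5) — LHS = ln(9) ≈ 2.197, RHS = ln(4) + ln(5) ≈ 2.996.
B: fails at (6, 7) — LHS = 1764, RHS = 252.
C: holds — e.g. at (2, 4), both sides equal sin(6) ≈ -0.2794.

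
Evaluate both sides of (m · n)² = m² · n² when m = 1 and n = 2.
LHS = (1 · 2)² = 4
RHS = 1² · 2² = 4

LHS = RHS: the two sides agree.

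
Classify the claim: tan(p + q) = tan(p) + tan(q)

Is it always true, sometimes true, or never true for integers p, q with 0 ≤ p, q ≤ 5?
Sometimes true

It holds at (p, q) = (2, 0) (both sides equal tan(2) ≈ -2.185), but fails at (p, q) = (3, 2) (LHS = tan(5) ≈ -3.381, RHS = tan(2) + tan(3) ≈ -2.328).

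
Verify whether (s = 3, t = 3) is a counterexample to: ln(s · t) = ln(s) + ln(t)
No

Substituting s = 3, t = 3:
LHS = ln(3 · 3) = ln(9) ≈ 2.197
RHS = ln(3) + ln(3) = 2·ln(3) ≈ 2.197

The sides agree, so this pair does not disprove the claim.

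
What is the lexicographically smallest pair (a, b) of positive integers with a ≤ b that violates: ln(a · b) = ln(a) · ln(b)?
Substituting (1, 2) into the claim:
LHS = ln(1 · 2) = ln(2) ≈ 0.6931
RHS = ln(1) · ln(2) = 0

Since LHS ≠ RHS, this pair disproves the claim, and no lexicographically smaller pair (a ≤ b, positive integers) does.

For instance (1, 6) is also a counterexample (LHS = ln(6) ≈ 1.792, RHS = 0), but it's lexicographically larger.

Answer: (a, b) = (1, 2)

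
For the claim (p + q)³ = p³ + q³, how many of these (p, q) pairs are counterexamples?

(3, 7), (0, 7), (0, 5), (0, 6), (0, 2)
Testing each pair:
(3, 7): LHS = 1000, RHS = 370 → counterexample
(0, 7): LHS = 343, RHS = 343 → satisfies claim
(0, 5): LHS = 125, RHS = 125 → satisfies claim
(0, 6): LHS = 216, RHS = 216 → satisfies claim
(0, 2): LHS = 8, RHS = 8 → satisfies claim

That makes 1 counterexample.

Answer: 1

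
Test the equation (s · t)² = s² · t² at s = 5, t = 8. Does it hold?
Holds

Substituting s = 5, t = 8:

LHS = (5 · 8)² = 1600
RHS = 5² · 8² = 1600

LHS = RHS, so the equation holds at this point.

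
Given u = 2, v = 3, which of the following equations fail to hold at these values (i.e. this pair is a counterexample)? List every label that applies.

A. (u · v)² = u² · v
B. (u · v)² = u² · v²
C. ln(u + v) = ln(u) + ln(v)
A, C

Evaluating each claim at the given values:
A. LHS = 36, RHS = 12 → fails here (LHS ≠ RHS)
B. LHS = 36, RHS = 36 → holds here (LHS = RHS)
C. LHS = ln(5) ≈ 1.609, RHS = ln(2) + ln(3) ≈ 1.792 → fails here (LHS ≠ RHS)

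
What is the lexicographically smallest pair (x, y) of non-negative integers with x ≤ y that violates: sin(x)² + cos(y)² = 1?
At (0, 0): both sides equal 1, so it holds there.

Substituting (0, 1) into the claim:
LHS = sin(0)² + cos(1)² = cos(1)² ≈ 0.2919
RHS = 1

Since LHS ≠ RHS, this pair disproves the claim, and no lexicographically smaller pair (x ≤ y, non-negative integers) does.

For instance (3, 7) is also a counterexample (LHS = sin(3)² + cos(7)² ≈ 0.5883, RHS = 1), but it's lexicographically larger.

Answer: (x, y) = (0, 1)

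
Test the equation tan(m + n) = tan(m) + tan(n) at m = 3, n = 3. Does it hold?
Substituting m = 3, n = 3:

LHS = tan(3 + 3) = tan(6) ≈ -0.291
RHS = tan(3) + tan(3) = 2·tan(3) ≈ -0.2851

LHS ≠ RHS, so the equation does not hold at this point.

Answer: Fails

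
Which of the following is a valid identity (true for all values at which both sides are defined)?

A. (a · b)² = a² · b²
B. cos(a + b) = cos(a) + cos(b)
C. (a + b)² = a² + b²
A

A: holds — e.g. at (1, 4), both sides equal 16.
B: fails at (1, 2) — LHS = cos(3) ≈ -0.99, RHS = cos(2) + cos(1) ≈ 0.1242.
C: fails at (3, 4) — LHS = 49, RHS = 25.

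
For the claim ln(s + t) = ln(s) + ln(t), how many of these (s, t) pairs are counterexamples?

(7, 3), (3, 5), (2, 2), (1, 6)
3

Testing each pair:
(7, 3): LHS = ln(10) ≈ 2.303, RHS = ln(3) + ln(7) ≈ 3.045 → counterexample
(3, 5): LHS = ln(8) ≈ 2.079, RHS = ln(3) + ln(5) ≈ 2.708 → counterexample
(2, 2): LHS = ln(4) ≈ 1.386, RHS = 2·ln(2) ≈ 1.386 → satisfies claim
(1, 6): LHS = ln(7) ≈ 1.946, RHS = ln(6) ≈ 1.792 → counterexample

That makes 3 counterexamples.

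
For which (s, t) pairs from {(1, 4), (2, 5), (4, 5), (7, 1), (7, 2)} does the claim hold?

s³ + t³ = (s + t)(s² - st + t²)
Testing each pair:
(1, 4): LHS = 65, RHS = 65 → holds
(2, 5): LHS = 133, RHS = 133 → holds
(4, 5): LHS = 189, RHS = 189 → holds
(7, 1): LHS = 344, RHS = 344 → holds
(7, 2): LHS = 351, RHS = 351 → holds

Every pair satisfies the claim.

Answer: All pairs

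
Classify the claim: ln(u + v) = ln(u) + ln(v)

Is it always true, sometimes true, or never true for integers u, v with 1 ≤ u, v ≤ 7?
It holds at (u, v) = (2, 2) (both sides equal ln(4) ≈ 1.386), but fails at (u, v) = (4, 7) (LHS = ln(11) ≈ 2.398, RHS = ln(4) + ln(7) ≈ 3.332).

Answer: Sometimes true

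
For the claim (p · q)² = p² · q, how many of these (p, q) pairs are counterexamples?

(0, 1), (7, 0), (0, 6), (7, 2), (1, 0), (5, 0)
1

Testing each pair:
(0, 1): LHS = 0, RHS = 0 → satisfies claim
(7, 0): LHS = 0, RHS = 0 → satisfies claim
(0, 6): LHS = 0, RHS = 0 → satisfies claim
(7, 2): LHS = 196, RHS = 98 → counterexample
(1, 0): LHS = 0, RHS = 0 → satisfies claim
(5, 0): LHS = 0, RHS = 0 → satisfies claim

That makes 1 counterexample.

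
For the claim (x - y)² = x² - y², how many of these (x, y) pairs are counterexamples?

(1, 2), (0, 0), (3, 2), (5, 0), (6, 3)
3

Testing each pair:
(1, 2): LHS = 1, RHS = -3 → counterexample
(0, 0): LHS = 0, RHS = 0 → satisfies claim
(3, 2): LHS = 1, RHS = 5 → counterexample
(5, 0): LHS = 25, RHS = 25 → satisfies claim
(6, 3): LHS = 9, RHS = 27 → counterexample

That makes 3 counterexamples.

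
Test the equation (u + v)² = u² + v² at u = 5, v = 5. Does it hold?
Fails

Substituting u = 5, v = 5:

LHS = (5 + 5)² = 100
RHS = 5² + 5² = 50

LHS ≠ RHS, so the equation does not hold at this point.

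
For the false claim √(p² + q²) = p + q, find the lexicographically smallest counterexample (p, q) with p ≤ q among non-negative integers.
(p, q) = (1, 1)

At (0, 4): both sides equal 4, so it holds there.

Substituting (1, 1) into the claim:
LHS = √(1² + 1²) = √(2) ≈ 1.414
RHS = 1 + 1 = 2

Since LHS ≠ RHS, this pair disproves the claim, and no lexicographically smaller pair (p ≤ q, non-negative integers) does.

For instance (1, 4) is also a counterexample (LHS = √(17) ≈ 4.123, RHS = 5), but it's lexicographically larger.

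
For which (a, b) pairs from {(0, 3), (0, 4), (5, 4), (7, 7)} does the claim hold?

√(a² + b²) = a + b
Testing each pair:
(0, 3): LHS = 3, RHS = 3 → holds
(0, 4): LHS = 4, RHS = 4 → holds
(5, 4): LHS = √(41) ≈ 6.403, RHS = 9 → fails
(7, 7): LHS = 7·√(2) ≈ 9.899, RHS = 14 → fails

2 of 4 pairs satisfy the claim.

Answer: (0, 3), (0, 4)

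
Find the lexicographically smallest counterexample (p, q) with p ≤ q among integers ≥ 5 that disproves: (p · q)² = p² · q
(p, q) = (5, 5)

Substituting (5, 5) into the claim:
LHS = (5 · 5)² = 625
RHS = 5² · 5 = 125

Since LHS ≠ RHS, this pair disproves the claim, and no lexicographically smaller pair (p ≤ q, integers ≥ 5) does.

For instance (9, 11) is also a counterexample (LHS = 9801, RHS = 891), but it's lexicographically larger.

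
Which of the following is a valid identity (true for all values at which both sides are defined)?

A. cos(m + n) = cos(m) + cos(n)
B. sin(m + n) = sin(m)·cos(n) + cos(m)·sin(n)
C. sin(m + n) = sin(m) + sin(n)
A: fails at (3, 5) — LHS = cos(8) ≈ -0.1455, RHS = cos(3) + cos(5) ≈ -0.7063.
B: holds — e.g. at (2, 5), both sides equal sin(7) ≈ 0.657.
C: fails at (2, 4) — LHS = sin(6) ≈ -0.2794, RHS = sin(4) + sin(2) ≈ 0.1525.

Answer: B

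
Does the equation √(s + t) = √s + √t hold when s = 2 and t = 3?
Substituting s = 2, t = 3:

LHS = √(2 + 3) = √(5) ≈ 2.236
RHS = √2 + √3 = √(2) + √(3) ≈ 3.146

LHS ≠ RHS, so the equation does not hold at this point.

Answer: Fails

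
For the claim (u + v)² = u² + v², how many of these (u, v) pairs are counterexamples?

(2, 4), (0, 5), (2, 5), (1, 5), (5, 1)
4

Testing each pair:
(2, 4): LHS = 36, RHS = 20 → counterexample
(0, 5): LHS = 25, RHS = 25 → satisfies claim
(2, 5): LHS = 49, RHS = 29 → counterexample
(1, 5): LHS = 36, RHS = 26 → counterexample
(5, 1): LHS = 36, RHS = 26 → counterexample

That makes 4 counterexamples.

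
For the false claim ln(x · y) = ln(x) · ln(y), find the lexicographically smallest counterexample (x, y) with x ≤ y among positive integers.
(x, y) = (1, 2)

At (1, 1): both sides equal 0, so it holds there.

Substituting (1, 2) into the claim:
LHS = ln(1 · 2) = ln(2) ≈ 0.6931
RHS = ln(1) · ln(2) = 0

Since LHS ≠ RHS, this pair disproves the claim, and no lexicographically smaller pair (x ≤ y, positive integers) does.

For instance (1, 8) is also a counterexample (LHS = ln(8) ≈ 2.079, RHS = 0), but it's lexicographically larger.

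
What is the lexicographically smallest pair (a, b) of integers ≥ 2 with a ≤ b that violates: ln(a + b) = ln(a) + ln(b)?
At (2, 2): both sides equal ln(4) ≈ 1.386, so it holds there.

Substituting (2, 3) into the claim:
LHS = ln(2 + 3) = ln(5) ≈ 1.609
RHS = ln(2) + ln(3) ≈ 1.792

Since LHS ≠ RHS, this pair disproves the claim, and no lexicographically smaller pair (a ≤ b, integers ≥ 2) does.

For instance (8, 9) is also a counterexample (LHS = ln(17) ≈ 2.833, RHS = ln(8) + ln(9) ≈ 4.277), but it's lexicographically larger.

Answer: (a, b) = (2, 3)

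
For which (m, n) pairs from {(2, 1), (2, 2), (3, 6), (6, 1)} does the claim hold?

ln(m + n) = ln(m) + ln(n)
(2, 2)

Testing each pair:
(2, 1): LHS = ln(3) ≈ 1.099, RHS = ln(2) ≈ 0.6931 → fails
(2, 2): LHS = ln(4) ≈ 1.386, RHS = 2·ln(2) ≈ 1.386 → holds
(3, 6): LHS = ln(9) ≈ 2.197, RHS = ln(3) + ln(6) ≈ 2.89 → fails
(6, 1): LHS = ln(7) ≈ 1.946, RHS = ln(6) ≈ 1.792 → fails

1 of 4 pairs satisfies the claim.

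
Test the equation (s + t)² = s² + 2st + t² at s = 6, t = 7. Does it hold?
Holds

Substituting s = 6, t = 7:

LHS = (6 + 7)² = 169
RHS = 6² + 2·6·7 + 7² = 169

LHS = RHS, so the equation holds at this point.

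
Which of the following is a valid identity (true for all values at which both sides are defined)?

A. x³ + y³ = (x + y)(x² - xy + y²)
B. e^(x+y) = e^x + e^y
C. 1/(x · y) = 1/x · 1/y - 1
A

A: holds — e.g. at (3, 4), both sides equal 91.
B: fails at (4, 4) — LHS = e^8 ≈ 2981, RHS = 2·e^4 ≈ 109.2.
C: fails at (5, 5) — LHS = 1/25, RHS = -24/25.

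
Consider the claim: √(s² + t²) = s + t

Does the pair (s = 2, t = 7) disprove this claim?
Yes

Substituting s = 2, t = 7:
LHS = √(2² + 7²) = √(53) ≈ 7.28
RHS = 2 + 7 = 9

Since LHS ≠ RHS, this pair disproves the claim.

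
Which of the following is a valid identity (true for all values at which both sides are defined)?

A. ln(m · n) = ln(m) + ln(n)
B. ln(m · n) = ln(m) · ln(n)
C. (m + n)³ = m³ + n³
A

A: holds — e.g. at (3, 7), both sides equal ln(21) ≈ 3.045.
B: fails at (2, 2) — LHS = ln(4) ≈ 1.386, RHS = ln(2)² ≈ 0.4805.
C: fails at (1, 2) — LHS = 27, RHS = 9.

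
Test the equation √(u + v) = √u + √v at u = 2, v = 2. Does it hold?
Fails

Substituting u = 2, v = 2:

LHS = √(2 + 2) = 2
RHS = √2 + √2 = 2·√(2) ≈ 2.828

LHS ≠ RHS, so the equation does not hold at this point.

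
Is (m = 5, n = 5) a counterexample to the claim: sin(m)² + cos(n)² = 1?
Substituting m = 5, n = 5:
LHS = sin(5)² + cos(5)² = 1
RHS = 1

The sides agree, so this pair does not disprove the claim.

Answer: No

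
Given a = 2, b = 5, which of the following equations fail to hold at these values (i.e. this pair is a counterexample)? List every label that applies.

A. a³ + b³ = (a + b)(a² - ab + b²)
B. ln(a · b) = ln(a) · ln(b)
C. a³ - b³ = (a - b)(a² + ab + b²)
Evaluating each claim at the given values:
A. LHS = 133, RHS = 133 → holds here (LHS = RHS)
B. LHS = ln(10) ≈ 2.303, RHS = ln(2)·ln(5) ≈ 1.116 → fails here (LHS ≠ RHS)
C. LHS = -117, RHS = -117 → holds here (LHS = RHS)

Answer: B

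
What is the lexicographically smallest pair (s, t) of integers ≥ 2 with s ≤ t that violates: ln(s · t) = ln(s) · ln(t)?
Substituting (2, 2) into the claim:
LHS = ln(2 · 2) = ln(4) ≈ 1.386
RHS = ln(2) · ln(2) = ln(2)² ≈ 0.4805

Since LHS ≠ RHS, this pair disproves the claim, and no lexicographically smaller pair (s ≤ t, integers ≥ 2) does.

For instance (6, 7) is also a counterexample (LHS = ln(42) ≈ 3.738, RHS = ln(6)·ln(7) ≈ 3.487), but it's lexicographically larger.

Answer: (s, t) = (2, 2)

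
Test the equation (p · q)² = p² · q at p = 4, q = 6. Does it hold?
Substituting p = 4, q = 6:

LHS = (4 · 6)² = 576
RHS = 4² · 6 = 96

LHS ≠ RHS, so the equation does not hold at this point.

Answer: Fails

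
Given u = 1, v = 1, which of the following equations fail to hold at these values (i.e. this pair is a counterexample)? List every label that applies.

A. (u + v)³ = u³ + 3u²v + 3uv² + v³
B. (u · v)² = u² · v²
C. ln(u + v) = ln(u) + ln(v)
C

Evaluating each claim at the given values:
A. LHS = 8, RHS = 8 → holds here (LHS = RHS)
B. LHS = 1, RHS = 1 → holds here (LHS = RHS)
C. LHS = ln(2) ≈ 0.6931, RHS = 0 → fails here (LHS ≠ RHS)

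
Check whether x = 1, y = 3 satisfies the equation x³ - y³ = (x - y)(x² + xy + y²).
Holds

Substituting x = 1, y = 3:

LHS = 1³ - 3³ = -26
RHS = (1 - 3)(1² + 1·3 + 3²) = -26

LHS = RHS, so the equation holds at this point.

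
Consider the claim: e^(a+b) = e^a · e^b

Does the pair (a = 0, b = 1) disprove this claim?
No

Substituting a = 0, b = 1:
LHS = e^(0+1) = e ≈ 2.718
RHS = e^0 · e^1 = e ≈ 2.718

The sides agree, so this pair does not disprove the claim.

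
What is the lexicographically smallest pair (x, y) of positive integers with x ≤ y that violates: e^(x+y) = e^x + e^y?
(x, y) = (1, 1)

Substituting (1, 1) into the claim:
LHS = e^(1+1) = e^2 ≈ 7.389
RHS = e^1 + e^1 = 2·e ≈ 5.437

Since LHS ≠ RHS, this pair disproves the claim, and no lexicographically smaller pair (x ≤ y, positive integers) does.

For instance (2, 6) is also a counterexample (LHS = e^8 ≈ 2981, RHS = e^2 + e^6 ≈ 410.8), but it's lexicographically larger.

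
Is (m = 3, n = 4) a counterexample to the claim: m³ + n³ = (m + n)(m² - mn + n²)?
Substituting m = 3, n = 4:
LHS = 3³ + 4³ = 91
RHS = (3 + 4)(3² - 3·4 + 4²) = 91

The sides agree, so this pair does not disprove the claim.

Answer: No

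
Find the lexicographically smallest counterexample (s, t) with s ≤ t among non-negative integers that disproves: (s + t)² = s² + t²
(s, t) = (1, 1)

At (0, 0): both sides equal 0, so it holds there.

Substituting (1, 1) into the claim:
LHS = (1 + 1)² = 4
RHS = 1² + 1² = 2

Since LHS ≠ RHS, this pair disproves the claim, and no lexicographically smaller pair (s ≤ t, non-negative integers) does.

For instance (2, 4) is also a counterexample (LHS = 36, RHS = 20), but it's lexicographically larger.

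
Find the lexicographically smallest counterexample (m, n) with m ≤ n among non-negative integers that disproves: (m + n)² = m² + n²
(m, n) = (1, 1)

Substituting (1, 1) into the claim:
LHS = (1 + 1)² = 4
RHS = 1² + 1² = 2

Since LHS ≠ RHS, this pair disproves the claim, and no lexicographically smaller pair (m ≤ n, non-negative integers) does.

For instance (6, 7) is also a counterexample (LHS = 169, RHS = 85), but it's lexicographically larger.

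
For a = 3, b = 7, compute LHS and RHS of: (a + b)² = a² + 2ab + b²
LHS = (3 + 7)² = 100
RHS = 3² + 2·3·7 + 7² = 100

LHS = RHS: the two sides agree.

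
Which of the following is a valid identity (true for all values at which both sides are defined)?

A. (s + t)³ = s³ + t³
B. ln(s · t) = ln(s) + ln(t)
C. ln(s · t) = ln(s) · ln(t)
B

A: fails at (3, 4) — LHS = 343, RHS = 91.
B: holds — e.g. at (1, 1), both sides equal 0.
C: fails at (1, 4) — LHS = ln(4) ≈ 1.386, RHS = 0.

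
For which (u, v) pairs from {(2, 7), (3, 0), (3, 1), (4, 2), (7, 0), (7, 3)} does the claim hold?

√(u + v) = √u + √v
(3, 0), (7, 0)

Testing each pair:
(2, 7): LHS = 3, RHS = √(2) + √(7) ≈ 4.06 → fails
(3, 0): LHS = √(3) ≈ 1.732, RHS = √(3) ≈ 1.732 → holds
(3, 1): LHS = 2, RHS = 1 + √(3) ≈ 2.732 → fails
(4, 2): LHS = √(6) ≈ 2.449, RHS = √(2) + 2 ≈ 3.414 → fails
(7, 0): LHS = √(7) ≈ 2.646, RHS = √(7) ≈ 2.646 → holds
(7, 3): LHS = √(10) ≈ 3.162, RHS = √(3) + √(7) ≈ 4.378 → fails

2 of 6 pairs satisfy the claim.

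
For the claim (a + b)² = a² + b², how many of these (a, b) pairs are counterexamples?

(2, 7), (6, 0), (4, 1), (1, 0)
Testing each pair:
(2, 7): LHS = 81, RHS = 53 → counterexample
(6, 0): LHS = 36, RHS = 36 → satisfies claim
(4, 1): LHS = 25, RHS = 17 → counterexample
(1, 0): LHS = 1, RHS = 1 → satisfies claim

That makes 2 counterexamples.

Answer: 2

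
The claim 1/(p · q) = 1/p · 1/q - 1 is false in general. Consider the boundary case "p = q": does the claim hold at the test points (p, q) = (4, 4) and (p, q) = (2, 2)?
No, fails at both test points

At (4, 4): LHS = 1/16 ≠ RHS = -15/16
At (2, 2): LHS = 1/4 ≠ RHS = -3/4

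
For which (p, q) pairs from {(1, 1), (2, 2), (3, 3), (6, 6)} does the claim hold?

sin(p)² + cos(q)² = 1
All pairs

Testing each pair:
(1, 1): LHS = cos(1)² + sin(1)² = 1, RHS = 1 → holds
(2, 2): LHS = cos(2)² + sin(2)² = 1, RHS = 1 → holds
(3, 3): LHS = sin(3)² + cos(3)² = 1, RHS = 1 → holds
(6, 6): LHS = sin(6)² + cos(6)² = 1, RHS = 1 → holds

Every pair satisfies the claim.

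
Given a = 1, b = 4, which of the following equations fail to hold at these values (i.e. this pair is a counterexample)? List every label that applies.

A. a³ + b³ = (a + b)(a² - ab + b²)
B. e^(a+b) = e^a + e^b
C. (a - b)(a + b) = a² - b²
Evaluating each claim at the given values:
A. LHS = 65, RHS = 65 → holds here (LHS = RHS)
B. LHS = e^5 ≈ 148.4, RHS = e + e^4 ≈ 57.32 → fails here (LHS ≠ RHS)
C. LHS = -15, RHS = -15 → holds here (LHS = RHS)

Answer: B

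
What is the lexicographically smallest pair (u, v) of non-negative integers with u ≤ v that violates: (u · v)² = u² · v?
(u, v) = (1, 2)

At (0, 2): both sides equal 0, so it holds there.
At (1, 1): both sides equal 1, so it holds there.

Substituting (1, 2) into the claim:
LHS = (1 · 2)² = 4
RHS = 1² · 2 = 2

Since LHS ≠ RHS, this pair disproves the claim, and no lexicographically smaller pair (u ≤ v, non-negative integers) does.

For instance (3, 5) is also a counterexample (LHS = 225, RHS = 45), but it's lexicographically larger.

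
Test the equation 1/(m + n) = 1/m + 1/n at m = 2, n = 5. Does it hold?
Substituting m = 2, n = 5:

LHS = 1/(2 + 5) = 1/7
RHS = 1/2 + 1/5 = 7/10

LHS ≠ RHS, so the equation does not hold at this point.

Answer: Fails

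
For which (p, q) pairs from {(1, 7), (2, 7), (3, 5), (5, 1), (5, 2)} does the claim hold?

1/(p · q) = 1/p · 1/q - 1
None

Testing each pair:
(1, 7): LHS = 1/7, RHS = -6/7 → fails
(2, 7): LHS = 1/14, RHS = -13/14 → fails
(3, 5): LHS = 1/15, RHS = -14/15 → fails
(5, 1): LHS = 1/5, RHS = -4/5 → fails
(5, 2): LHS = 1/10, RHS = -9/10 → fails

No pair satisfies the claim.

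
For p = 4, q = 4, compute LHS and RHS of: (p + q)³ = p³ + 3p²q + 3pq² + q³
LHS = (4 + 4)³ = 512
RHS = 4³ + 3·4²·4 + 3·4·4² + 4³ = 512

LHS = RHS: the two sides agree.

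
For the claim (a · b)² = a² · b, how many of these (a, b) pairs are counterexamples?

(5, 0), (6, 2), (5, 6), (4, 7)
3

Testing each pair:
(5, 0): LHS = 0, RHS = 0 → satisfies claim
(6, 2): LHS = 144, RHS = 72 → counterexample
(5, 6): LHS = 900, RHS = 150 → counterexample
(4, 7): LHS = 784, RHS = 112 → counterexample

That makes 3 counterexamples.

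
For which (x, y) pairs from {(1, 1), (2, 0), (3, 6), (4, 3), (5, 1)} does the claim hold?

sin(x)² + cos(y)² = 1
(1, 1)

Testing each pair:
(1, 1): LHS = cos(1)² + sin(1)² = 1, RHS = 1 → holds
(2, 0): LHS = sin(2)² + 1 ≈ 1.827, RHS = 1 → fails
(3, 6): LHS = sin(3)² + cos(6)² ≈ 0.9418, RHS = 1 → fails
(4, 3): LHS = sin(4)² + cos(3)² ≈ 1.553, RHS = 1 → fails
(5, 1): LHS = cos(1)² + sin(5)² ≈ 1.211, RHS = 1 → fails

1 of 5 pairs satisfies the claim.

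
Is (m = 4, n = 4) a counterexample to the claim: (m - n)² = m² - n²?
Substituting m = 4, n = 4:
LHS = (4 - 4)² = 0
RHS = 4² - 4² = 0

The sides agree, so this pair does not disprove the claim.

Answer: No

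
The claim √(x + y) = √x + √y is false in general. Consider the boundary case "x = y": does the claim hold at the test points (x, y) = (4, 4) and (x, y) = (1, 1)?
At (4, 4): LHS = 2·√(2) ≈ 2.828 ≠ RHS = 4
At (1, 1): LHS = √(2) ≈ 1.414 ≠ RHS = 2

Answer: No, fails at both test points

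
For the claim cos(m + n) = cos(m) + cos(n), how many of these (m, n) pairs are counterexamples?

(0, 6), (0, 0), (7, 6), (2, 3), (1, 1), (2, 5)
6

Testing each pair:
(0, 6): LHS = cos(6) ≈ 0.9602, RHS = cos(6) + 1 ≈ 1.96 → counterexample
(0, 0): LHS = 1, RHS = 2 → counterexample
(7, 6): LHS = cos(13) ≈ 0.9074, RHS = cos(7) + cos(6) ≈ 1.714 → counterexample
(2, 3): LHS = cos(5) ≈ 0.2837, RHS = cos(3) + cos(2) ≈ -1.406 → counterexample
(1, 1): LHS = cos(2) ≈ -0.4161, RHS = 2·cos(1) ≈ 1.081 → counterexample
(2, 5): LHS = cos(7) ≈ 0.7539, RHS = cos(2) + cos(5) ≈ -0.1325 → counterexample

That makes 6 counterexamples.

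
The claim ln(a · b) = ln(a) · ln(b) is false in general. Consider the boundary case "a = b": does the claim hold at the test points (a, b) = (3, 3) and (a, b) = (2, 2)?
No, fails at both test points

At (3, 3): LHS = ln(9) ≈ 2.197 ≠ RHS = ln(3)² ≈ 1.207
At (2, 2): LHS = ln(4) ≈ 1.386 ≠ RHS = ln(2)² ≈ 0.4805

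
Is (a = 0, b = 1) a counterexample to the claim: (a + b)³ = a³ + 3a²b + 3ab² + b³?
No

Substituting a = 0, b = 1:
LHS = (0 + 1)³ = 1
RHS = 0³ + 3·0²·1 + 3·0·1² + 1³ = 1

The sides agree, so this pair does not disprove the claim.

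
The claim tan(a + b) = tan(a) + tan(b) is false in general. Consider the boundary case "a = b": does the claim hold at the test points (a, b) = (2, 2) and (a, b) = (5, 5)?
At (2, 2): LHS = tan(4) ≈ 1.158 ≠ RHS = 2·tan(2) ≈ -4.37
At (5, 5): LHS = tan(10) ≈ 0.6484 ≠ RHS = 2·tan(5) ≈ -6.761

Answer: No, fails at both test points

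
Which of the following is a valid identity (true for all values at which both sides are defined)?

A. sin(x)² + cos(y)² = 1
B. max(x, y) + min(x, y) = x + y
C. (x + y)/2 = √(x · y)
B

A: fails at (1, 4) — LHS = cos(4)² + sin(1)² ≈ 1.135, RHS = 1.
B: holds — e.g. at (3, 3), both sides equal 6.
C: fails at (0, 1) — LHS = 1/2, RHS = 0.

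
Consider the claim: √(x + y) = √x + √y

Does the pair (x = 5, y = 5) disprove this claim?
Yes

Substituting x = 5, y = 5:
LHS = √(5 + 5) = √(10) ≈ 3.162
RHS = √5 + √5 = 2·√(5) ≈ 4.472

Since LHS ≠ RHS, this pair disproves the claim.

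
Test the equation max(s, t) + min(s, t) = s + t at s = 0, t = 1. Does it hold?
Holds

Substituting s = 0, t = 1:

LHS = max(0, 1) + min(0, 1) = 1
RHS = 0 + 1 = 1

LHS = RHS, so the equation holds at this point.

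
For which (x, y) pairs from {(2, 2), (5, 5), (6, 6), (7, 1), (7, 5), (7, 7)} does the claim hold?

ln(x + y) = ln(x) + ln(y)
Testing each pair:
(2, 2): LHS = ln(4) ≈ 1.386, RHS = 2·ln(2) ≈ 1.386 → holds
(5, 5): LHS = ln(10) ≈ 2.303, RHS = 2·ln(5) ≈ 3.219 → fails
(6, 6): LHS = ln(12) ≈ 2.485, RHS = 2·ln(6) ≈ 3.584 → fails
(7, 1): LHS = ln(8) ≈ 2.079, RHS = ln(7) ≈ 1.946 → fails
(7, 5): LHS = ln(12) ≈ 2.485, RHS = ln(5) + ln(7) ≈ 3.555 → fails
(7, 7): LHS = ln(14) ≈ 2.639, RHS = 2·ln(7) ≈ 3.892 → fails

1 of 6 pairs satisfies the claim.

Answer: (2, 2)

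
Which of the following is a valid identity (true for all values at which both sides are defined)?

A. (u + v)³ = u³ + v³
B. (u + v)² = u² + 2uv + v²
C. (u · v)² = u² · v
A: fails at (5, 8) — LHS = 2197, RHS = 637.
B: holds — e.g. at (5, 5), both sides equal 100.
C: fails at (4, 5) — LHS = 400, RHS = 80.

Answer: B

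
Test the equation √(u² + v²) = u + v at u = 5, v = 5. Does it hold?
Substituting u = 5, v = 5:

LHS = √(5² + 5²) = 5·√(2) ≈ 7.071
RHS = 5 + 5 = 10

LHS ≠ RHS, so the equation does not hold at this point.

Answer: Fails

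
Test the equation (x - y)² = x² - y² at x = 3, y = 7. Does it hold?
Substituting x = 3, y = 7:

LHS = (3 - 7)² = 16
RHS = 3² - 7² = -40

LHS ≠ RHS, so the equation does not hold at this point.

Answer: Fails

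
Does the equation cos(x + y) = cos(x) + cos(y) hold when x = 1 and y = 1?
Fails

Substituting x = 1, y = 1:

LHS = cos(1 + 1) = cos(2) ≈ -0.4161
RHS = cos(1) + cos(1) = 2·cos(1) ≈ 1.081

LHS ≠ RHS, so the equation does not hold at this point.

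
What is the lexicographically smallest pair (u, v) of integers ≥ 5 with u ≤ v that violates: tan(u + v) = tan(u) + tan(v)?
(u, v) = (5, 5)

Substituting (5, 5) into the claim:
LHS = tan(5 + 5) = tan(10) ≈ 0.6484
RHS = tan(5) + tan(5) = 2·tan(5) ≈ -6.761

Since LHS ≠ RHS, this pair disproves the claim, and no lexicographically smaller pair (u ≤ v, integers ≥ 5) does.

For instance (7, 8) is also a counterexample (LHS = tan(15) ≈ -0.856, RHS = tan(8) + tan(7) ≈ -5.928), but it's lexicographically larger.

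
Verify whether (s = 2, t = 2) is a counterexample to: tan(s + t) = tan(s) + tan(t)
Yes

Substituting s = 2, t = 2:
LHS = tan(2 + 2) = tan(4) ≈ 1.158
RHS = tan(2) + tan(2) = 2·tan(2) ≈ -4.37

Since LHS ≠ RHS, this pair disproves the claim.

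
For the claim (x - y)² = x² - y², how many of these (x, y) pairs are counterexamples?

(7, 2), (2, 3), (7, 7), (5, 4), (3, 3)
Testing each pair:
(7, 2): LHS = 25, RHS = 45 → counterexample
(2, 3): LHS = 1, RHS = -5 → counterexample
(7, 7): LHS = 0, RHS = 0 → satisfies claim
(5, 4): LHS = 1, RHS = 9 → counterexample
(3, 3): LHS = 0, RHS = 0 → satisfies claim

That makes 3 counterexamples.

Answer: 3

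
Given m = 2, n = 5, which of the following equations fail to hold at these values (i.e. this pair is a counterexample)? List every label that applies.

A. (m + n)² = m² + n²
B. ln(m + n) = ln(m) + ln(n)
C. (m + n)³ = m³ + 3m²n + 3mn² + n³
A, B

Evaluating each claim at the given values:
A. LHS = 49, RHS = 29 → fails here (LHS ≠ RHS)
B. LHS = ln(7) ≈ 1.946, RHS = ln(2) + ln(5) ≈ 2.303 → fails here (LHS ≠ RHS)
C. LHS = 343, RHS = 343 → holds here (LHS = RHS)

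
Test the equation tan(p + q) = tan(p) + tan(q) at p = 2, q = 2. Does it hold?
Substituting p = 2, q = 2:

LHS = tan(2 + 2) = tan(4) ≈ 1.158
RHS = tan(2) + tan(2) = 2·tan(2) ≈ -4.37

LHS ≠ RHS, so the equation does not hold at this point.

Answer: Fails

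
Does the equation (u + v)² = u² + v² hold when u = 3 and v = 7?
Substituting u = 3, v = 7:

LHS = (3 + 7)² = 100
RHS = 3² + 7² = 58

LHS ≠ RHS, so the equation does not hold at this point.

Answer: Fails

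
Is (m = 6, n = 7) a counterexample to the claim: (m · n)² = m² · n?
Substituting m = 6, n = 7:
LHS = (6 · 7)² = 1764
RHS = 6² · 7 = 252

Since LHS ≠ RHS, this pair disproves the claim.

Answer: Yes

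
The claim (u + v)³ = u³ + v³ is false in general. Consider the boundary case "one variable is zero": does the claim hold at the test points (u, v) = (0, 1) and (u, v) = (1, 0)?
Yes, holds at both test points

At (0, 1): LHS = 1, RHS = 1 → equal
At (1, 0): LHS = 1, RHS = 1 → equal

So the claim does hold at both of these boundary points, even though it is not an identity.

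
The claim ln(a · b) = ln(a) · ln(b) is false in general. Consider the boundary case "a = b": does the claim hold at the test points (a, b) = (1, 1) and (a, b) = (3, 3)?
At (1, 1): LHS = 0, RHS = 0 → equal
At (3, 3): LHS = ln(9) ≈ 2.197 ≠ RHS = ln(3)² ≈ 1.207

Answer: Only at (1, 1)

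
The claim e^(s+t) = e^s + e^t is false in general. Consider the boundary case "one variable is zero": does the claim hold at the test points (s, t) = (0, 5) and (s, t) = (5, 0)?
At (0, 5): LHS = e^5 ≈ 148.4 ≠ RHS = 1 + e^5 ≈ 149.4
At (5, 0): LHS = e^5 ≈ 148.4 ≠ RHS = 1 + e^5 ≈ 149.4

Answer: No, fails at both test points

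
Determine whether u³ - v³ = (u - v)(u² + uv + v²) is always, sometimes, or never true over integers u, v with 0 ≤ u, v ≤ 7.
Always true

The identity holds for every pair in the range. For instance at (u, v) = (1, 2): both sides equal -7.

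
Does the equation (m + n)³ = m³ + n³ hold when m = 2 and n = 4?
Substituting m = 2, n = 4:

LHS = (2 + 4)³ = 216
RHS = 2³ + 4³ = 72

LHS ≠ RHS, so the equation does not hold at this point.

Answer: Fails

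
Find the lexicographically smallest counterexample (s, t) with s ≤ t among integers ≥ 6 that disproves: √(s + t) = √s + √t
Substituting (6, 6) into the claim:
LHS = √(6 + 6) = 2·√(3) ≈ 3.464
RHS = √6 + √6 = 2·√(6) ≈ 4.899

Since LHS ≠ RHS, this pair disproves the claim, and no lexicographically smaller pair (s ≤ t, integers ≥ 6) does.

For instance (12, 13) is also a counterexample (LHS = 5, RHS = 2·√(3) + √(13) ≈ 7.07), but it's lexicographically larger.

Answer: (s, t) = (6, 6)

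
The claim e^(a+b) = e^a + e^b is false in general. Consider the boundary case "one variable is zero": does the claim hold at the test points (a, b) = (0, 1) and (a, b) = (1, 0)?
At (0, 1): LHS = e ≈ 2.718 ≠ RHS = 1 + e ≈ 3.718
At (1, 0): LHS = e ≈ 2.718 ≠ RHS = 1 + e ≈ 3.718

Answer: No, fails at both test points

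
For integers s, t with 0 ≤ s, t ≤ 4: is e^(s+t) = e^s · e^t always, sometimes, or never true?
Always true

The identity holds for every pair in the range. For instance at (s, t) = (4, 2): both sides equal e^6 ≈ 403.4.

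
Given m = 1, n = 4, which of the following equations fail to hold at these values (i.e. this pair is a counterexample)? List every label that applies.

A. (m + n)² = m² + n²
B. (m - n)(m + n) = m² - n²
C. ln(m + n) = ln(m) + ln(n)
Evaluating each claim at the given values:
A. LHS = 25, RHS = 17 → fails here (LHS ≠ RHS)
B. LHS = -15, RHS = -15 → holds here (LHS = RHS)
C. LHS = ln(5) ≈ 1.609, RHS = ln(4) ≈ 1.386 → fails here (LHS ≠ RHS)

Answer: A, C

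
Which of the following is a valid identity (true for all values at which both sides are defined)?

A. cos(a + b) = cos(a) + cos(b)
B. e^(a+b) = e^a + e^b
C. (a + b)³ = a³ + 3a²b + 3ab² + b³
A: fails at (2, 2) — LHS = cos(4) ≈ -0.6536, RHS = 2·cos(2) ≈ -0.8323.
B: fails at (4, 6) — LHS = e^10 ≈ 22026.5, RHS = e^4 + e^6 ≈ 458.
C: holds — e.g. at (3, 4), both sides equal 343.

Answer: C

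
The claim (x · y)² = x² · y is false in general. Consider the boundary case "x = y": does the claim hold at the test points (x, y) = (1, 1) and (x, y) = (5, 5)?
At (1, 1): LHS = 1, RHS = 1 → equal
At (5, 5): LHS = 625 ≠ RHS = 125

Answer: Only at (1, 1)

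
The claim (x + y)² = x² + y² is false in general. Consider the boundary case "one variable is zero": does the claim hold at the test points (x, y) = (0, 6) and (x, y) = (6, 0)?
Yes, holds at both test points

At (0, 6): LHS = 36, RHS = 36 → equal
At (6, 0): LHS = 36, RHS = 36 → equal

So the claim does hold at both of these boundary points, even though it is not an identity.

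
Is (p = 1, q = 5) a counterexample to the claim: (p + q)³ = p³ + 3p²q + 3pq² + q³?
Substituting p = 1, q = 5:
LHS = (1 + 5)³ = 216
RHS = 1³ + 3·1²·5 + 3·1·5² + 5³ = 216

The sides agree, so this pair does not disprove the claim.

Answer: No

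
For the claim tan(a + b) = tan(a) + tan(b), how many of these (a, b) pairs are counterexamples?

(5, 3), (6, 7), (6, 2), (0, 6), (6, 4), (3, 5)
5

Testing each pair:
(5, 3): LHS = tan(8) ≈ -6.8, RHS = tan(5) + tan(3) ≈ -3.523 → counterexample
(6, 7): LHS = tan(13) ≈ 0.463, RHS = tan(6) + tan(7) ≈ 0.5804 → counterexample
(6, 2): LHS = tan(8) ≈ -6.8, RHS = tan(2) + tan(6) ≈ -2.476 → counterexample
(0, 6): LHS = tan(6) ≈ -0.291, RHS = tan(6) ≈ -0.291 → satisfies claim
(6, 4): LHS = tan(10) ≈ 0.6484, RHS = tan(6) + tan(4) ≈ 0.8668 → counterexample
(3, 5): LHS = tan(8) ≈ -6.8, RHS = tan(5) + tan(3) ≈ -3.523 → counterexample

That makes 5 counterexamples.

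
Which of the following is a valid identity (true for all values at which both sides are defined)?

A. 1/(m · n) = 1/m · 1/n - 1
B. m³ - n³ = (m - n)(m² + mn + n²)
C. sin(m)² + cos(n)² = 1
A: fails at (1, 4) — LHS = 1/4, RHS = -3/4.
B: holds — e.g. at (1, 4), both sides equal -63.
C: fails at (4, 5) — LHS = cos(5)² + sin(4)² ≈ 0.6532, RHS = 1.

Answer: B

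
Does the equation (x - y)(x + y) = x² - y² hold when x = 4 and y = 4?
Substituting x = 4, y = 4:

LHS = (4 - 4)(4 + 4) = 0
RHS = 4² - 4² = 0

LHS = RHS, so the equation holds at this point.

Answer: Holds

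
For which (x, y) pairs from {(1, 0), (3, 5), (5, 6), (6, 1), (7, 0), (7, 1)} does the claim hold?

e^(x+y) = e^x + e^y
None

Testing each pair:
(1, 0): LHS = e ≈ 2.718, RHS = 1 + e ≈ 3.718 → fails
(3, 5): LHS = e^8 ≈ 2981, RHS = e^3 + e^5 ≈ 168.5 → fails
(5, 6): LHS = e^11 ≈ 59874.1, RHS = e^5 + e^6 ≈ 551.8 → fails
(6, 1): LHS = e^7 ≈ 1097, RHS = e + e^6 ≈ 406.1 → fails
(7, 0): LHS = e^7 ≈ 1097, RHS = 1 + e^7 ≈ 1098 → fails
(7, 1): LHS = e^8 ≈ 2981, RHS = e + e^7 ≈ 1099 → fails

No pair satisfies the claim.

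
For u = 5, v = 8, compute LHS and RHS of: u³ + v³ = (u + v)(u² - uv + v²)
LHS = 5³ + 8³ = 637
RHS = (5 + 8)(5² - 5·8 + 8²) = 637

LHS = RHS: the two sides agree.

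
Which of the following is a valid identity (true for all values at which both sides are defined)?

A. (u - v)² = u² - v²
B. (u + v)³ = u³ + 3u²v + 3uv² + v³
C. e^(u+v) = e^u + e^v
B

A: fails at (2, 3) — LHS = 1, RHS = -5.
B: holds — e.g. at (4, 6), both sides equal 1000.
C: fails at (1, 1) — LHS = e^2 ≈ 7.389, RHS = 2·e ≈ 5.437.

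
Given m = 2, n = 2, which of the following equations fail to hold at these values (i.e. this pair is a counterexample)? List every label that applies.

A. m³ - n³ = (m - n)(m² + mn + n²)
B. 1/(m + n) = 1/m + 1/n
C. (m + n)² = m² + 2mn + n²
B

Evaluating each claim at the given values:
A. LHS = 0, RHS = 0 → holds here (LHS = RHS)
B. LHS = 1/4, RHS = 1 → fails here (LHS ≠ RHS)
C. LHS = 16, RHS = 16 → holds here (LHS = RHS)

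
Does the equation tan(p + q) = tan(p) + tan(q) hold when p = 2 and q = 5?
Substituting p = 2, q = 5:

LHS = tan(2 + 5) = tan(7) ≈ 0.8714
RHS = tan(2) + tan(5) ≈ -5.566

LHS ≠ RHS, so the equation does not hold at this point.

Answer: Fails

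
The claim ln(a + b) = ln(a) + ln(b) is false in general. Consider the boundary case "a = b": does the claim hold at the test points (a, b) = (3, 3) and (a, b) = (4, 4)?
No, fails at both test points

At (3, 3): LHS = ln(6) ≈ 1.792 ≠ RHS = 2·ln(3) ≈ 2.197
At (4, 4): LHS = ln(8) ≈ 2.079 ≠ RHS = 2·ln(4) ≈ 2.773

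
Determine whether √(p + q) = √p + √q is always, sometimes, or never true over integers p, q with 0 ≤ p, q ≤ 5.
Sometimes true

It holds at (p, q) = (3, 0) (both sides equal √(3) ≈ 1.732), but fails at (p, q) = (3, 4) (LHS = √(7) ≈ 2.646, RHS = √(3) + 2 ≈ 3.732).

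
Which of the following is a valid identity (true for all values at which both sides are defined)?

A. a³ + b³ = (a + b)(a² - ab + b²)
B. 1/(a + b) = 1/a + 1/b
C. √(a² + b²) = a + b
A: holds — e.g. at (4, 4), both sides equal 128.
B: fails at (1, 2) — LHS = 1/3, RHS = 3/2.
C: fails at (4, 6) — LHS = 2·√(13) ≈ 7.211, RHS = 10.

Answer: A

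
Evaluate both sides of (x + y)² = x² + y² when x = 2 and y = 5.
LHS = (2 + 5)² = 49
RHS = 2² + 5² = 29

LHS ≠ RHS, so the equation does not hold here.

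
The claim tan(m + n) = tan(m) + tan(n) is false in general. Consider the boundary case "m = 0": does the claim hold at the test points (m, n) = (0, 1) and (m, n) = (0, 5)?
Yes, holds at both test points

At (0, 1): LHS = tan(1) ≈ 1.557, RHS = tan(1) ≈ 1.557 → equal
At (0, 5): LHS = tan(5) ≈ -3.381, RHS = tan(5) ≈ -3.381 → equal

So the claim does hold at both of these boundary points, even though it is not an identity.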